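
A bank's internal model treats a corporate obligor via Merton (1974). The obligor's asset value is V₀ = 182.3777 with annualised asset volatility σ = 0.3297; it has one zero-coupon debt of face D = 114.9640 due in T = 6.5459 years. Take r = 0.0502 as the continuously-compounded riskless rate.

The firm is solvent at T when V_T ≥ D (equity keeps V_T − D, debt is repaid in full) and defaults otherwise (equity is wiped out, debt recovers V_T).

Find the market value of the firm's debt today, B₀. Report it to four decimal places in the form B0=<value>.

B0=73.5585

d₁ = [ln(V₀/D) + (r + σ²/2)T] / (σ√T)
   = [ln(182.3777/114.9640) + (0.0502 + 0.5·0.3297²)·6.5459] / (0.3297·√6.5459)
   = [0.461461 + 0.684381] / 0.843536 = 1.358379
d₂ = d₁ − σ√T = 1.358379 − 0.843536 = 0.514843
N(d₁) = 0.912828,  N(d₂) = 0.696669,  e^(−rT) = 0.719928
E₀ = V₀·N(d₁) − D·e^(−rT)·N(d₂)
   = 182.3777·0.912828 − 114.9640·0.719928·0.696669 = 108.819189
B₀ = V₀ − E₀ = 182.3777 − 108.819189 = 73.558511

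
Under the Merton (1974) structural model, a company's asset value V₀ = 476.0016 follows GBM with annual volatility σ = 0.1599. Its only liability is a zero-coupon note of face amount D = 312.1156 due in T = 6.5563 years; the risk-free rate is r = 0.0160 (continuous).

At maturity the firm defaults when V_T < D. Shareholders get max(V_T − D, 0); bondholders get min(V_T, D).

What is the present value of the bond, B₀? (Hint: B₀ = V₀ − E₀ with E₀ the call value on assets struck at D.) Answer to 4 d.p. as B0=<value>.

B0=274.1258

d₁ = [ln(V₀/D) + (r + σ²/2)T] / (σ√T)
   = [ln(476.0016/312.1156) + (0.0160 + 0.5·0.1599²)·6.5563] / (0.1599·√6.5563)
   = [0.422048 + 0.188717] / 0.409428 = 1.491749
d₂ = d₁ − σ√T = 1.491749 − 0.409428 = 1.082320
N(d₁) = 0.932117,  N(d₂) = 0.860445,  e^(−rT) = 0.900414
E₀ = V₀·N(d₁) − D·e^(−rT)·N(d₂)
   = 476.0016·0.932117 − 312.1156·0.900414·0.860445 = 201.875823
B₀ = V₀ − E₀ = 476.0016 − 201.875823 = 274.125777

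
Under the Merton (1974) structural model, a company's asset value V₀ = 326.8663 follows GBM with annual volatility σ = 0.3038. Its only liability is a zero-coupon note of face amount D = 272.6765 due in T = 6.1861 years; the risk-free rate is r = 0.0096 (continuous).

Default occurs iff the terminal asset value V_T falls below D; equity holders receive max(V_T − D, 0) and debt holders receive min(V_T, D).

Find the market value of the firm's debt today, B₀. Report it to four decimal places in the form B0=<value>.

d₁ = [ln(V₀/D) + (r + σ²/2)T] / (σ√T)
   = [ln(326.8663/272.6765) + (0.0096 + 0.5·0.3038²)·6.1861] / (0.3038·√6.1861)
   = [0.181265 + 0.344858] / 0.755607 = 0.696291
d₂ = d₁ − σ√T = 0.696291 − 0.755607 = -0.059316
N(d₁) = 0.756877,  N(d₂) = 0.476350,  e^(−rT) = 0.942342
E₀ = V₀·N(d₁) − D·e^(−rT)·N(d₂)
   = 326.8663·0.756877 − 272.6765·0.942342·0.476350 = 124.997138
B₀ = V₀ − E₀ = 326.8663 − 124.997138 = 201.869162

B0=201.8692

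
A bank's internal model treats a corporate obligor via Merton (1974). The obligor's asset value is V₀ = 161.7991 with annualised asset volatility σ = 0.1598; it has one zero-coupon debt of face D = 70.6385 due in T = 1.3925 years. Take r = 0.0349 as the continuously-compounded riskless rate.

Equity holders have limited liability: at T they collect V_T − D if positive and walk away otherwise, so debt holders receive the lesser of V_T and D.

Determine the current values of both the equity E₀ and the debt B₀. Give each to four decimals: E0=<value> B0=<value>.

E0=94.5114 B0=67.2877

d₁ = [ln(V₀/D) + (r + σ²/2)T] / (σ√T)
   = [ln(161.7991/70.6385) + (0.0349 + 0.5·0.1598²)·1.3925] / (0.1598·√1.3925)
   = [0.828780 + 0.066378] / 0.188571 = 4.747066
d₂ = d₁ − σ√T = 4.747066 − 0.188571 = 4.558495
N(d₁) = 0.999999,  N(d₂) = 0.999997,  e^(−rT) = 0.952564
E₀ = V₀·N(d₁) − D·e^(−rT)·N(d₂)
   = 161.7991·0.999999 − 70.6385·0.952564·0.999997 = 94.511432
B₀ = V₀ − E₀ = 161.7991 − 94.511432 = 67.287668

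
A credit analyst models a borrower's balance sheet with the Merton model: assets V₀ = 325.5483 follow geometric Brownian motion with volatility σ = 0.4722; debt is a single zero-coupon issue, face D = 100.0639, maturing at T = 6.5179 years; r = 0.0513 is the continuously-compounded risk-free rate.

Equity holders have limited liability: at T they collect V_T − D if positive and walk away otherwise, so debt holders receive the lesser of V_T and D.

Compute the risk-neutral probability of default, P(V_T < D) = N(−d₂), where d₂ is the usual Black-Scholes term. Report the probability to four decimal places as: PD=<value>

PD=0.2568

d₁ = [ln(V₀/D) + (r + σ²/2)T] / (σ√T)
   = [ln(325.5483/100.0639) + (0.0513 + 0.5·0.4722²)·6.5179] / (0.4722·√6.5179)
   = [1.179702 + 1.061026] / 1.205535 = 1.858700
d₂ = d₁ − σ√T = 1.858700 − 1.205535 = 0.653165
risk-neutral PD = N(−d₂) = N(-0.653165) = 0.256825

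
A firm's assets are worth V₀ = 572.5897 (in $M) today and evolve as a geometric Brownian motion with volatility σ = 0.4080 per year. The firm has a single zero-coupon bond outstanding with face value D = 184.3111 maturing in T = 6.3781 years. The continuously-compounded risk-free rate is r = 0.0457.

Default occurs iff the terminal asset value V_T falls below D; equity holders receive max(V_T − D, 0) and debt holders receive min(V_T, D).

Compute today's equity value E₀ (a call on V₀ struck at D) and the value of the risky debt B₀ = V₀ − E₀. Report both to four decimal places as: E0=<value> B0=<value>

d₁ = [ln(V₀/D) + (r + σ²/2)T] / (σ√T)
   = [ln(572.5897/184.3111) + (0.0457 + 0.5·0.4080²)·6.3781] / (0.4080·√6.3781)
   = [1.133544 + 0.822341] / 1.030400 = 1.898181
d₂ = d₁ − σ√T = 1.898181 − 1.030400 = 0.867781
N(d₁) = 0.971164,  N(d₂) = 0.807243,  e^(−rT) = 0.747158
E₀ = V₀·N(d₁) − D·e^(−rT)·N(d₂)
   = 572.5897·0.971164 − 184.3111·0.747158·0.807243 = 444.913470
B₀ = V₀ − E₀ = 572.5897 − 444.913470 = 127.676230

E0=444.9135 B0=127.6762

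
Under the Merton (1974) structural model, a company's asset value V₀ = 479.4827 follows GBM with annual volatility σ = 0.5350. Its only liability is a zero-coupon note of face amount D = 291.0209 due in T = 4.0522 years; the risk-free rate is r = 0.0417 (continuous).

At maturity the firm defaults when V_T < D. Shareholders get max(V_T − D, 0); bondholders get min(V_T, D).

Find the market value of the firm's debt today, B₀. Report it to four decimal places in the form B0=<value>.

B0=190.0086

d₁ = [ln(V₀/D) + (r + σ²/2)T] / (σ√T)
   = [ln(479.4827/291.0209) + (0.0417 + 0.5·0.5350²)·4.0522] / (0.5350·√4.0522)
   = [0.499313 + 0.748897] / 1.076959 = 1.159013
d₂ = d₁ − σ√T = 1.159013 − 1.076959 = 0.082054
N(d₁) = 0.876775,  N(d₂) = 0.532698,  e^(−rT) = 0.844529
E₀ = V₀·N(d₁) − D·e^(−rT)·N(d₂)
   = 479.4827·0.876775 − 291.0209·0.844529·0.532698 = 289.474121
B₀ = V₀ − E₀ = 479.4827 − 289.474121 = 190.008579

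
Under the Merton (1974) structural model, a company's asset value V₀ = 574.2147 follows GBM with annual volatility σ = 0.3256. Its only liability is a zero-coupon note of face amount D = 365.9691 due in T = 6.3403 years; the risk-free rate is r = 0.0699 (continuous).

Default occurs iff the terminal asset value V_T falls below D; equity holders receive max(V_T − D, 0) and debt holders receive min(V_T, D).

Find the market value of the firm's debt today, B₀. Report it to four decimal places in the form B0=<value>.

B0=214.9934

d₁ = [ln(V₀/D) + (r + σ²/2)T] / (σ√T)
   = [ln(574.2147/365.9691) + (0.0699 + 0.5·0.3256²)·6.3403] / (0.3256·√6.3403)
   = [0.450454 + 0.779272] / 0.819859 = 1.499923
d₂ = d₁ − σ√T = 1.499923 − 0.819859 = 0.680064
N(d₁) = 0.933183,  N(d₂) = 0.751768,  e^(−rT) = 0.641987
E₀ = V₀·N(d₁) − D·e^(−rT)·N(d₂)
   = 574.2147·0.933183 − 365.9691·0.641987·0.751768 = 359.221322
B₀ = V₀ − E₀ = 574.2147 − 359.221322 = 214.993378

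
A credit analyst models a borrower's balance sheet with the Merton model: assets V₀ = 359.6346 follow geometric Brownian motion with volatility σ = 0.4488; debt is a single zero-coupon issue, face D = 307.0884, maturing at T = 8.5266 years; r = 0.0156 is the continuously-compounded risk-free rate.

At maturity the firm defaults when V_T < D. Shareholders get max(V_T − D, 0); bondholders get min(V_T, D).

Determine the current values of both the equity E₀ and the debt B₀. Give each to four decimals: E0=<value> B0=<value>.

d₁ = [ln(V₀/D) + (r + σ²/2)T] / (σ√T)
   = [ln(359.6346/307.0884) + (0.0156 + 0.5·0.4488²)·8.5266] / (0.4488·√8.5266)
   = [0.157953 + 0.991735] / 1.310511 = 0.877282
d₂ = d₁ − σ√T = 0.877282 − 1.310511 = -0.433230
N(d₁) = 0.809833,  N(d₂) = 0.332424,  e^(−rT) = 0.875452
E₀ = V₀·N(d₁) − D·e^(−rT)·N(d₂)
   = 359.6346·0.809833 − 307.0884·0.875452·0.332424 = 201.874789
B₀ = V₀ − E₀ = 359.6346 − 201.874789 = 157.759811

E0=201.8748 B0=157.7598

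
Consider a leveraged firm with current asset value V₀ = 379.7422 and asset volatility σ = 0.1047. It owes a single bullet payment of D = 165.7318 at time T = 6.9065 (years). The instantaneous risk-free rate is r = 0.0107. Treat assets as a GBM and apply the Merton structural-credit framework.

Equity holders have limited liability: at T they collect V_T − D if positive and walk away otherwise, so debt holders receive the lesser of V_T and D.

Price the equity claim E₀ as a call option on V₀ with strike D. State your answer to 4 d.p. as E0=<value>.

E0=225.8253

d₁ = [ln(V₀/D) + (r + σ²/2)T] / (σ√T)
   = [ln(379.7422/165.7318) + (0.0107 + 0.5·0.1047²)·6.9065] / (0.1047·√6.9065)
   = [0.829122 + 0.111754] / 0.275154 = 3.419454
d₂ = d₁ − σ√T = 3.419454 − 0.275154 = 3.144300
N(d₁) = 0.999686,  N(d₂) = 0.999168,  e^(−rT) = 0.928765
E₀ = V₀·N(d₁) − D·e^(−rT)·N(d₂)
   = 379.7422·0.999686 − 165.7318·0.928765·0.999168 = 225.825301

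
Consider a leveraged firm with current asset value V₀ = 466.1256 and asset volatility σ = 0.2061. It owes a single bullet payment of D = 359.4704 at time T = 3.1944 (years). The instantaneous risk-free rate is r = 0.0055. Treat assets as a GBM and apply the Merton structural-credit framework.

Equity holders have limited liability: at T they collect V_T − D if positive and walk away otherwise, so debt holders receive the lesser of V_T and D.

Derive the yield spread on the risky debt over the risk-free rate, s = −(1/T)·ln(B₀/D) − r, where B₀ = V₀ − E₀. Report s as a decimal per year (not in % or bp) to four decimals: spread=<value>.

d₁ = [ln(V₀/D) + (r + σ²/2)T] / (σ√T)
   = [ln(466.1256/359.4704) + (0.0055 + 0.5·0.2061²)·3.1944] / (0.2061·√3.1944)
   = [0.259823 + 0.085414] / 0.368360 = 0.937227
d₂ = d₁ − σ√T = 0.937227 − 0.368360 = 0.568867
N(d₁) = 0.825679,  N(d₂) = 0.715277,  e^(−rT) = 0.982584
E₀ = V₀·N(d₁) − D·e^(−rT)·N(d₂)
   = 466.1256·0.825679 − 359.4704·0.982584·0.715277 = 132.227301
B₀ = V₀ − E₀ = 466.1256 − 132.227301 = 333.898299
spread = −(1/T)·ln(B₀/D) − r = −(1/3.1944)·ln(333.898299/359.4704) − 0.0055 = 0.01760149

spread=0.0176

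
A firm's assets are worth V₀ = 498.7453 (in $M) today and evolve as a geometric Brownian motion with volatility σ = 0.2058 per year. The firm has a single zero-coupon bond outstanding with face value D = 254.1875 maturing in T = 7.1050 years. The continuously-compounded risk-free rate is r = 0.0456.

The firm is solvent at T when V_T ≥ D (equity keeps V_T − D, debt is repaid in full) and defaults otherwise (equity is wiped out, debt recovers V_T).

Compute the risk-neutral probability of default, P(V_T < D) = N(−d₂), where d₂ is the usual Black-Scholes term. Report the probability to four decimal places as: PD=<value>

PD=0.0612

d₁ = [ln(V₀/D) + (r + σ²/2)T] / (σ√T)
   = [ln(498.7453/254.1875) + (0.0456 + 0.5·0.2058²)·7.1050] / (0.2058·√7.1050)
   = [0.674023 + 0.474449] / 0.548564 = 2.093598
d₂ = d₁ − σ√T = 2.093598 − 0.548564 = 1.545034
risk-neutral PD = N(−d₂) = N(-1.545034) = 0.061169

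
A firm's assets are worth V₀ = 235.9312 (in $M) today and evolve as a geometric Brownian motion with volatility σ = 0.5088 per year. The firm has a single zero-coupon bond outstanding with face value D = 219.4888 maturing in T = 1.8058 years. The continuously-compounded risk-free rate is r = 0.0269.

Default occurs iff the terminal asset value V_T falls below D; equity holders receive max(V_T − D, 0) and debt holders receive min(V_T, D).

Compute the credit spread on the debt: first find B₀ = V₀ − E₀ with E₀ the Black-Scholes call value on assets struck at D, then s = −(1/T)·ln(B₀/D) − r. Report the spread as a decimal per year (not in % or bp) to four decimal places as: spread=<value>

d₁ = [ln(V₀/D) + (r + σ²/2)T] / (σ√T)
   = [ln(235.9312/219.4888) + (0.0269 + 0.5·0.5088²)·1.8058] / (0.5088·√1.8058)
   = [0.072239 + 0.282316] / 0.683726 = 0.518564
d₂ = d₁ − σ√T = 0.518564 − 0.683726 = -0.165162
N(d₁) = 0.697968,  N(d₂) = 0.434408,  e^(−rT) = 0.952585
E₀ = V₀·N(d₁) − D·e^(−rT)·N(d₂)
   = 235.9312·0.697968 − 219.4888·0.952585·0.434408 = 73.845487
B₀ = V₀ − E₀ = 235.9312 − 73.845487 = 162.085713
spread = −(1/T)·ln(B₀/D) − r = −(1/1.8058)·ln(162.085713/219.4888) − 0.0269 = 0.14099009

spread=0.1410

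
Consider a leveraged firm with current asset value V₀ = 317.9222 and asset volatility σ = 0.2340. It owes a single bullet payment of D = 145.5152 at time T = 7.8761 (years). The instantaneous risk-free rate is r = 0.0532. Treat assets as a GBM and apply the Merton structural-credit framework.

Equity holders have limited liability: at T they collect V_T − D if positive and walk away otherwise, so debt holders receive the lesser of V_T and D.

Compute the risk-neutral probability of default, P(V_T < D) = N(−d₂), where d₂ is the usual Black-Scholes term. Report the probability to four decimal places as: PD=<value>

d₁ = [ln(V₀/D) + (r + σ²/2)T] / (σ√T)
   = [ln(317.9222/145.5152) + (0.0532 + 0.5·0.2340²)·7.8761] / (0.2340·√7.8761)
   = [0.781526 + 0.634640] / 0.656707 = 2.156467
d₂ = d₁ − σ√T = 2.156467 − 0.656707 = 1.499760
risk-neutral PD = N(−d₂) = N(-1.499760) = 0.066838

PD=0.0668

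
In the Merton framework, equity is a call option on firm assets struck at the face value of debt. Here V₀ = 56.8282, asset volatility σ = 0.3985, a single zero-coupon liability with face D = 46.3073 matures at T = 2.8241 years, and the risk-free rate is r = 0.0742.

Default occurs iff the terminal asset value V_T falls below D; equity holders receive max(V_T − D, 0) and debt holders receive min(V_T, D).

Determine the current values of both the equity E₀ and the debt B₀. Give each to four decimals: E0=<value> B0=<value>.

E0=24.1858 B0=32.6424

d₁ = [ln(V₀/D) + (r + σ²/2)T] / (σ√T)
   = [ln(56.8282/46.3073) + (0.0742 + 0.5·0.3985²)·2.8241] / (0.3985·√2.8241)
   = [0.204733 + 0.433785] / 0.669682 = 0.953465
d₂ = d₁ − σ√T = 0.953465 − 0.669682 = 0.283783
N(d₁) = 0.829823,  N(d₂) = 0.611712,  e^(−rT) = 0.810951
E₀ = V₀·N(d₁) − D·e^(−rT)·N(d₂)
   = 56.8282·0.829823 − 46.3073·0.810951·0.611712 = 24.185762
B₀ = V₀ − E₀ = 56.8282 − 24.185762 = 32.642438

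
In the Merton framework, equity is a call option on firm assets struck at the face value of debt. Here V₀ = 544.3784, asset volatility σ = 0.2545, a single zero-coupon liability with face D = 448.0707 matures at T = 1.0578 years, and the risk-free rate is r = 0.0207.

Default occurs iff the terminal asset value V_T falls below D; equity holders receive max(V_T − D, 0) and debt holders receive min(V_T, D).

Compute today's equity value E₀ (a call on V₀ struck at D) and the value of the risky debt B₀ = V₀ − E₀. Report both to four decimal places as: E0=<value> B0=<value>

E0=120.5781 B0=423.8003

d₁ = [ln(V₀/D) + (r + σ²/2)T] / (σ√T)
   = [ln(544.3784/448.0707) + (0.0207 + 0.5·0.2545²)·1.0578] / (0.2545·√1.0578)
   = [0.194694 + 0.056153] / 0.261752 = 0.958339
d₂ = d₁ − σ√T = 0.958339 − 0.261752 = 0.696588
N(d₁) = 0.831054,  N(d₂) = 0.756970,  e^(−rT) = 0.978342
E₀ = V₀·N(d₁) − D·e^(−rT)·N(d₂)
   = 544.3784·0.831054 − 448.0707·0.978342·0.756970 = 120.578095
B₀ = V₀ − E₀ = 544.3784 − 120.578095 = 423.800305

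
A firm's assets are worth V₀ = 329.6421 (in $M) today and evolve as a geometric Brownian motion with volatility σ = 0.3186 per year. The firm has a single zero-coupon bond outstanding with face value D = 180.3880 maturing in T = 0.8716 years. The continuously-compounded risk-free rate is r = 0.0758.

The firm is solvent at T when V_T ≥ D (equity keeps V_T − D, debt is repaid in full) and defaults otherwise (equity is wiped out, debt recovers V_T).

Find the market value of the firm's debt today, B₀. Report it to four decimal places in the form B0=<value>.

d₁ = [ln(V₀/D) + (r + σ²/2)T] / (σ√T)
   = [ln(329.6421/180.3880) + (0.0758 + 0.5·0.3186²)·0.8716] / (0.3186·√0.8716)
   = [0.602897 + 0.110304] / 0.297443 = 2.397770
d₂ = d₁ − σ√T = 2.397770 − 0.297443 = 2.100327
N(d₁) = 0.991752,  N(d₂) = 0.982150,  e^(−rT) = 0.936068
E₀ = V₀·N(d₁) − D·e^(−rT)·N(d₂)
   = 329.6421·0.991752 − 180.3880·0.936068·0.982150 = 161.082007
B₀ = V₀ − E₀ = 329.6421 − 161.082007 = 168.560093

B0=168.5601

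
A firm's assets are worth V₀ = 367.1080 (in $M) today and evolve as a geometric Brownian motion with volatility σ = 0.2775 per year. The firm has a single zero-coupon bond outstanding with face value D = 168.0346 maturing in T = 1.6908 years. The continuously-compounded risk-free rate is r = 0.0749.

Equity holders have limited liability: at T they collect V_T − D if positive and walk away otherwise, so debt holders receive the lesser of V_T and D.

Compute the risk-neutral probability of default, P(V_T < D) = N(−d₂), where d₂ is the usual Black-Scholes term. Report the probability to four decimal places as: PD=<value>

PD=0.0097

d₁ = [ln(V₀/D) + (r + σ²/2)T] / (σ√T)
   = [ln(367.1080/168.0346) + (0.0749 + 0.5·0.2775²)·1.6908] / (0.2775·√1.6908)
   = [0.781486 + 0.191742] / 0.360835 = 2.697153
d₂ = d₁ − σ√T = 2.697153 − 0.360835 = 2.336318
risk-neutral PD = N(−d₂) = N(-2.336318) = 0.009737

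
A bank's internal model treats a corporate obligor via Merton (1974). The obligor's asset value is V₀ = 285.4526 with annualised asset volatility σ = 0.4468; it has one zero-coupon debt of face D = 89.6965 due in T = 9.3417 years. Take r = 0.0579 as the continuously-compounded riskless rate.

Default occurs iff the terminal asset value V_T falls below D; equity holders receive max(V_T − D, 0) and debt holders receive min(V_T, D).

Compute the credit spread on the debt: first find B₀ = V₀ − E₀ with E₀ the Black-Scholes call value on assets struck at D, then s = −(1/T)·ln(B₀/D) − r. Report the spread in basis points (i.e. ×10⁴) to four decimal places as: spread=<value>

spread=161.1297

d₁ = [ln(V₀/D) + (r + σ²/2)T] / (σ√T)
   = [ln(285.4526/89.6965) + (0.0579 + 0.5·0.4468²)·9.3417] / (0.4468·√9.3417)
   = [1.157644 + 1.473327] / 1.365608 = 1.926593
d₂ = d₁ − σ√T = 1.926593 − 1.365608 = 0.560985
N(d₁) = 0.972985,  N(d₂) = 0.712596,  e^(−rT) = 0.582233
E₀ = V₀·N(d₁) − D·e^(−rT)·N(d₂)
   = 285.4526·0.972985 − 89.6965·0.582233·0.712596 = 240.526237
B₀ = V₀ − E₀ = 285.4526 − 240.526237 = 44.926363
spread = −(1/T)·ln(B₀/D) − r = −(1/9.3417)·ln(44.926363/89.6965) − 0.0579 = 0.01611297
in basis points: 0.01611297 × 10⁴ = 161.1297 bp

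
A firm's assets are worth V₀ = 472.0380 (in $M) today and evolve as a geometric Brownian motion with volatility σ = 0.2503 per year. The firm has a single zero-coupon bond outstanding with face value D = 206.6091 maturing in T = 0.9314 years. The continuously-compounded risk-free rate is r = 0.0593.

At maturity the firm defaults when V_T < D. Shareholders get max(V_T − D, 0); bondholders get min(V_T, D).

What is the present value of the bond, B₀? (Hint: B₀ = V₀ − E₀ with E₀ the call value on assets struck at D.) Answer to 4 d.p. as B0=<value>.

d₁ = [ln(V₀/D) + (r + σ²/2)T] / (σ√T)
   = [ln(472.0380/206.6091) + (0.0593 + 0.5·0.2503²)·0.9314] / (0.2503·√0.9314)
   = [0.826231 + 0.084408] / 0.241562 = 3.769791
d₂ = d₁ − σ√T = 3.769791 − 0.241562 = 3.528229
N(d₁) = 0.999918,  N(d₂) = 0.999791,  e^(−rT) = 0.946266
E₀ = V₀·N(d₁) − D·e^(−rT)·N(d₂)
   = 472.0380·0.999918 − 206.6091·0.946266·0.999791 = 276.533256
B₀ = V₀ − E₀ = 472.0380 − 276.533256 = 195.504744

B0=195.5047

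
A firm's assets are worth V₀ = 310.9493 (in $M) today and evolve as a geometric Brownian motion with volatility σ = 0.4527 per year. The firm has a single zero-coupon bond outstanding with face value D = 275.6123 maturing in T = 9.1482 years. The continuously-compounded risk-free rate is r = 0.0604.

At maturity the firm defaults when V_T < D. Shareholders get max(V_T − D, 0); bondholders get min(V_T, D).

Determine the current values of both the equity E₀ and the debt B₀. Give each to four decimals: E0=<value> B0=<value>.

d₁ = [ln(V₀/D) + (r + σ²/2)T] / (σ√T)
   = [ln(310.9493/275.6123) + (0.0604 + 0.5·0.4527²)·9.1482] / (0.4527·√9.1482)
   = [0.120635 + 1.489955] / 1.369236 = 1.176269
d₂ = d₁ − σ√T = 1.176269 − 1.369236 = -0.192967
N(d₁) = 0.880256,  N(d₂) = 0.423492,  e^(−rT) = 0.575480
E₀ = V₀·N(d₁) − D·e^(−rT)·N(d₂)
   = 310.9493·0.880256 − 275.6123·0.575480·0.423492 = 206.545252
B₀ = V₀ − E₀ = 310.9493 − 206.545252 = 104.404048

E0=206.5453 B0=104.4040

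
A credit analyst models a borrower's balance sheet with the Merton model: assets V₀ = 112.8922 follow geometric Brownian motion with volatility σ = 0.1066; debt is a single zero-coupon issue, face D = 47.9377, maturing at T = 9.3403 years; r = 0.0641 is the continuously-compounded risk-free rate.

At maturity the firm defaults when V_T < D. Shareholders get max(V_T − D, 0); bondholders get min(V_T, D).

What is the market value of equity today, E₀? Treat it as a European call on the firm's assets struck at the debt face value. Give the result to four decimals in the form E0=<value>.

d₁ = [ln(V₀/D) + (r + σ²/2)T] / (σ√T)
   = [ln(112.8922/47.9377) + (0.0641 + 0.5·0.1066²)·9.3403] / (0.1066·√9.3403)
   = [0.856531 + 0.651783] / 0.325790 = 4.629713
d₂ = d₁ − σ√T = 4.629713 − 0.325790 = 4.303924
N(d₁) = 0.999998,  N(d₂) = 0.999992,  e^(−rT) = 0.549518
E₀ = V₀·N(d₁) − D·e^(−rT)·N(d₂)
   = 112.8922·0.999998 − 47.9377·0.549518·0.999992 = 86.549572

E0=86.5496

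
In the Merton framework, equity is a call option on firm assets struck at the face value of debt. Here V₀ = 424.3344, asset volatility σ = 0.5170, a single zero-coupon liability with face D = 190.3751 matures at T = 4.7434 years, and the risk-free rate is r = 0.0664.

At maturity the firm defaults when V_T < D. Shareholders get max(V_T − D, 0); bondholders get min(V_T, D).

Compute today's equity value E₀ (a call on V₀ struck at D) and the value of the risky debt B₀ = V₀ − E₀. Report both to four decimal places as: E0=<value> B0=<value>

d₁ = [ln(V₀/D) + (r + σ²/2)T] / (σ√T)
   = [ln(424.3344/190.3751) + (0.0664 + 0.5·0.5170²)·4.7434] / (0.5170·√4.7434)
   = [0.801525 + 0.948891] / 1.125992 = 1.554555
d₂ = d₁ − σ√T = 1.554555 − 1.125992 = 0.428562
N(d₁) = 0.939974,  N(d₂) = 0.665879,  e^(−rT) = 0.729817
E₀ = V₀·N(d₁) − D·e^(−rT)·N(d₂)
   = 424.3344·0.939974 − 190.3751·0.729817·0.665879 = 306.346725
B₀ = V₀ − E₀ = 424.3344 − 306.346725 = 117.987675

E0=306.3467 B0=117.9877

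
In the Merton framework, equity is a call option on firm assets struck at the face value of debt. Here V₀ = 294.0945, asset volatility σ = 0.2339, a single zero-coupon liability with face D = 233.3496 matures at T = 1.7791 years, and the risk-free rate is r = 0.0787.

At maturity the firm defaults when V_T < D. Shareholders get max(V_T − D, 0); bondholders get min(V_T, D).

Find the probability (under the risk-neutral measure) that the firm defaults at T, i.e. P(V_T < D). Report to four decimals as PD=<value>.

PD=0.1505

d₁ = [ln(V₀/D) + (r + σ²/2)T] / (σ√T)
   = [ln(294.0945/233.3496) + (0.0787 + 0.5·0.2339²)·1.7791] / (0.2339·√1.7791)
   = [0.231363 + 0.188682] / 0.311983 = 1.346374
d₂ = d₁ − σ√T = 1.346374 − 0.311983 = 1.034391
risk-neutral PD = N(−d₂) = N(-1.034391) = 0.150477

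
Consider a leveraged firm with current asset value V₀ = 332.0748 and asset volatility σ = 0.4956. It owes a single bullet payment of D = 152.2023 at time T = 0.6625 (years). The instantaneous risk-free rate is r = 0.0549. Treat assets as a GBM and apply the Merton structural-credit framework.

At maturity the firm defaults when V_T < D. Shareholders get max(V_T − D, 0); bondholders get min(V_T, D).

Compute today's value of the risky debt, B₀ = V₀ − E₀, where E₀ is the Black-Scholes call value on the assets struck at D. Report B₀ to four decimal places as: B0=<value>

d₁ = [ln(V₀/D) + (r + σ²/2)T] / (σ√T)
   = [ln(332.0748/152.2023) + (0.0549 + 0.5·0.4956²)·0.6625] / (0.4956·√0.6625)
   = [0.780150 + 0.117733] / 0.403389 = 2.225846
d₂ = d₁ − σ√T = 2.225846 − 0.403389 = 1.822457
N(d₁) = 0.986988,  N(d₂) = 0.965807,  e^(−rT) = 0.964282
E₀ = V₀·N(d₁) − D·e^(−rT)·N(d₂)
   = 332.0748·0.986988 − 152.2023·0.964282·0.965807 = 186.006132
B₀ = V₀ − E₀ = 332.0748 − 186.006132 = 146.068668

B0=146.0687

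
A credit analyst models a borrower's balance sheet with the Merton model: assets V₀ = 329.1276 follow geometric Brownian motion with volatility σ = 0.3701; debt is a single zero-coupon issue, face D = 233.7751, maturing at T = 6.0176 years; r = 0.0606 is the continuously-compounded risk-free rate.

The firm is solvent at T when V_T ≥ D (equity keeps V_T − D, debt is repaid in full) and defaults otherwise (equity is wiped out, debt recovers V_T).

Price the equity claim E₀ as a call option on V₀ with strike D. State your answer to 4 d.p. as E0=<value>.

d₁ = [ln(V₀/D) + (r + σ²/2)T] / (σ√T)
   = [ln(329.1276/233.7751) + (0.0606 + 0.5·0.3701²)·6.0176] / (0.3701·√6.0176)
   = [0.342086 + 0.776794] / 0.907885 = 1.232403
d₂ = d₁ − σ√T = 1.232403 − 0.907885 = 0.324518
N(d₁) = 0.891101,  N(d₂) = 0.627227,  e^(−rT) = 0.694428
E₀ = V₀·N(d₁) − D·e^(−rT)·N(d₂)
   = 329.1276·0.891101 − 233.7751·0.694428·0.627227 = 191.461778

E0=191.4618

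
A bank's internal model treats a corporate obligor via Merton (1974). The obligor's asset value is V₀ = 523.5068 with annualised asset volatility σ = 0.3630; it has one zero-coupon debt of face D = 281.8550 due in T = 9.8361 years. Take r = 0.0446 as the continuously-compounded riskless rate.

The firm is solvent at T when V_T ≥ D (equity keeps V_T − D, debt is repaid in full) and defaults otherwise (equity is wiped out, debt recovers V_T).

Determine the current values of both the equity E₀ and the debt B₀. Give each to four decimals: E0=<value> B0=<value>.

E0=371.9953 B0=151.5115

d₁ = [ln(V₀/D) + (r + σ²/2)T] / (σ√T)
   = [ln(523.5068/281.8550) + (0.0446 + 0.5·0.3630²)·9.8361] / (0.3630·√9.8361)
   = [0.619157 + 1.086737] / 1.138461 = 1.498421
d₂ = d₁ − σ√T = 1.498421 − 1.138461 = 0.359960
N(d₁) = 0.932988,  N(d₂) = 0.640562,  e^(−rT) = 0.644881
E₀ = V₀·N(d₁) − D·e^(−rT)·N(d₂)
   = 523.5068·0.932988 − 281.8550·0.644881·0.640562 = 371.995310
B₀ = V₀ − E₀ = 523.5068 − 371.995310 = 151.511490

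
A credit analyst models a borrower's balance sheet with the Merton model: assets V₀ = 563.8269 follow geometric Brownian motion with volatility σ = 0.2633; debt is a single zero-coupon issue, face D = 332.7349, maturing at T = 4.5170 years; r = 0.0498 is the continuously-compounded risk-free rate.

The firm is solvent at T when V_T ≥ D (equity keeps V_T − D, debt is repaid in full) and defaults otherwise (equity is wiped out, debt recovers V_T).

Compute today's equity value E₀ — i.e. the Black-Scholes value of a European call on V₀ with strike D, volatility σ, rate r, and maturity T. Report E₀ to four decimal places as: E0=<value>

E0=306.8422

d₁ = [ln(V₀/D) + (r + σ²/2)T] / (σ√T)
   = [ln(563.8269/332.7349) + (0.0498 + 0.5·0.2633²)·4.5170] / (0.2633·√4.5170)
   = [0.527401 + 0.381521] / 0.559598 = 1.624243
d₂ = d₁ − σ√T = 1.624243 − 0.559598 = 1.064645
N(d₁) = 0.947838,  N(d₂) = 0.856482,  e^(−rT) = 0.798559
E₀ = V₀·N(d₁) − D·e^(−rT)·N(d₂)
   = 563.8269·0.947838 − 332.7349·0.798559·0.856482 = 306.842171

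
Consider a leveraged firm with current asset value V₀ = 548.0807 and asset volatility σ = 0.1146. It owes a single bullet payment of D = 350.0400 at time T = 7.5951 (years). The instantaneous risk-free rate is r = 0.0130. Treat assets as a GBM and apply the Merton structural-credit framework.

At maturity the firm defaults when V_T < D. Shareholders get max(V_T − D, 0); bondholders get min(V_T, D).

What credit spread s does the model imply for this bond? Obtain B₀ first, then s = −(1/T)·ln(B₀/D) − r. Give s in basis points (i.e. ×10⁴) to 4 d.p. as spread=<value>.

d₁ = [ln(V₀/D) + (r + σ²/2)T] / (σ√T)
   = [ln(548.0807/350.0400) + (0.0130 + 0.5·0.1146²)·7.5951] / (0.1146·√7.5951)
   = [0.448375 + 0.148610] / 0.315829 = 1.890219
d₂ = d₁ − σ√T = 1.890219 − 0.315829 = 1.574391
N(d₁) = 0.970636,  N(d₂) = 0.942301,  e^(−rT) = 0.905982
E₀ = V₀·N(d₁) − D·e^(−rT)·N(d₂)
   = 548.0807·0.970636 − 350.0400·0.905982·0.942301 = 233.154825
B₀ = V₀ − E₀ = 548.0807 − 233.154825 = 314.925875
spread = −(1/T)·ln(B₀/D) − r = −(1/7.5951)·ln(314.925875/350.0400) − 0.0130 = 0.00091820
in basis points: 0.00091820 × 10⁴ = 9.1820 bp

spread=9.1820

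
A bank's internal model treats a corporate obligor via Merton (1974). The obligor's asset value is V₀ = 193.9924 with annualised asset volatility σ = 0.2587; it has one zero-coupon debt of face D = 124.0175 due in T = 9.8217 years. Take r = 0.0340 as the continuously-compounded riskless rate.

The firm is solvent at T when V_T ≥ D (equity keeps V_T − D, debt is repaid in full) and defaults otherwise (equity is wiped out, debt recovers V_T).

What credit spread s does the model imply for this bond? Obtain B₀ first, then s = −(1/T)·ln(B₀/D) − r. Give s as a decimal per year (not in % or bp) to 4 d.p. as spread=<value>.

spread=0.0109

d₁ = [ln(V₀/D) + (r + σ²/2)T] / (σ√T)
   = [ln(193.9924/124.0175) + (0.0340 + 0.5·0.2587²)·9.8217] / (0.2587·√9.8217)
   = [0.447396 + 0.662600] / 0.810755 = 1.369089
d₂ = d₁ − σ√T = 1.369089 − 0.810755 = 0.558334
N(d₁) = 0.914514,  N(d₂) = 0.711692,  e^(−rT) = 0.716098
E₀ = V₀·N(d₁) − D·e^(−rT)·N(d₂)
   = 193.9924·0.914514 − 124.0175·0.716098·0.711692 = 114.204382
B₀ = V₀ − E₀ = 193.9924 − 114.204382 = 79.788018
spread = −(1/T)·ln(B₀/D) − r = −(1/9.8217)·ln(79.788018/124.0175) − 0.0340 = 0.01090560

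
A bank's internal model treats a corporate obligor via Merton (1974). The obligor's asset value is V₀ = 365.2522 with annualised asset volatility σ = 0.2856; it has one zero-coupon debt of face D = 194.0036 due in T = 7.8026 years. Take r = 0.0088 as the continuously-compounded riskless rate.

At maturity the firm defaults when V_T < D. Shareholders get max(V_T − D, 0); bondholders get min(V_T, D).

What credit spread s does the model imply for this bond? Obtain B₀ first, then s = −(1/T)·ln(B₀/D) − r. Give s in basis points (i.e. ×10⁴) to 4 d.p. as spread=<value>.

spread=153.1311

d₁ = [ln(V₀/D) + (r + σ²/2)T] / (σ√T)
   = [ln(365.2522/194.0036) + (0.0088 + 0.5·0.2856²)·7.8026] / (0.2856·√7.8026)
   = [0.632711 + 0.386882] / 0.797770 = 1.278053
d₂ = d₁ − σ√T = 1.278053 − 0.797770 = 0.480283
N(d₁) = 0.899385,  N(d₂) = 0.684487,  e^(−rT) = 0.933641
E₀ = V₀·N(d₁) − D·e^(−rT)·N(d₂)
   = 365.2522·0.899385 − 194.0036·0.933641·0.684487 = 204.521266
B₀ = V₀ − E₀ = 365.2522 − 204.521266 = 160.730934
spread = −(1/T)·ln(B₀/D) − r = −(1/7.8026)·ln(160.730934/194.0036) − 0.0088 = 0.01531311
in basis points: 0.01531311 × 10⁴ = 153.1311 bp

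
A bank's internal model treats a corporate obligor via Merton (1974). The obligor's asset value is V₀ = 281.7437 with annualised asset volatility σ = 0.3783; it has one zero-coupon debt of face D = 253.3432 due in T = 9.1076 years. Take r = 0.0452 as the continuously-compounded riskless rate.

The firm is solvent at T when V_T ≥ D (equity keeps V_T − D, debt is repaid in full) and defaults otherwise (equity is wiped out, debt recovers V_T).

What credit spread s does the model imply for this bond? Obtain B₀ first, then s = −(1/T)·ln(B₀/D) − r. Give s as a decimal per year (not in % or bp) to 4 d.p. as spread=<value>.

d₁ = [ln(V₀/D) + (r + σ²/2)T] / (σ√T)
   = [ln(281.7437/253.3432) + (0.0452 + 0.5·0.3783²)·9.1076] / (0.3783·√9.1076)
   = [0.106253 + 1.063362] / 1.141664 = 1.024482
d₂ = d₁ − σ√T = 1.024482 − 1.141664 = -0.117182
N(d₁) = 0.847196,  N(d₂) = 0.453358,  e^(−rT) = 0.662547
E₀ = V₀·N(d₁) − D·e^(−rT)·N(d₂)
   = 281.7437·0.847196 − 253.3432·0.662547·0.453358 = 162.595232
B₀ = V₀ − E₀ = 281.7437 − 162.595232 = 119.148468
spread = −(1/T)·ln(B₀/D) − r = −(1/9.1076)·ln(119.148468/253.3432) − 0.0452 = 0.03762915

spread=0.0376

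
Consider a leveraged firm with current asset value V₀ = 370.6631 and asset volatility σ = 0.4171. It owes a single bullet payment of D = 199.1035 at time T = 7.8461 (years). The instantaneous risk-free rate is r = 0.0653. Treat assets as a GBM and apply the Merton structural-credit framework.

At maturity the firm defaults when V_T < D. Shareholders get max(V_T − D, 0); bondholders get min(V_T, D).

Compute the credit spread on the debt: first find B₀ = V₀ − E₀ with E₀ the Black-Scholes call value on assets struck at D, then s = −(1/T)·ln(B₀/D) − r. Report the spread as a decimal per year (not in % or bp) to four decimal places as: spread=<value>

spread=0.0227

d₁ = [ln(V₀/D) + (r + σ²/2)T] / (σ√T)
   = [ln(370.6631/199.1035) + (0.0653 + 0.5·0.4171²)·7.8461] / (0.4171·√7.8461)
   = [0.621469 + 1.194853] / 1.168334 = 1.554625
d₂ = d₁ − σ√T = 1.554625 − 1.168334 = 0.386291
N(d₁) = 0.939982,  N(d₂) = 0.650359,  e^(−rT) = 0.599086
E₀ = V₀·N(d₁) − D·e^(−rT)·N(d₂)
   = 370.6631·0.939982 − 199.1035·0.599086·0.650359 = 270.841831
B₀ = V₀ − E₀ = 370.6631 − 270.841831 = 99.821269
spread = −(1/T)·ln(B₀/D) − r = −(1/7.8461)·ln(99.821269/199.1035) − 0.0653 = 0.02269831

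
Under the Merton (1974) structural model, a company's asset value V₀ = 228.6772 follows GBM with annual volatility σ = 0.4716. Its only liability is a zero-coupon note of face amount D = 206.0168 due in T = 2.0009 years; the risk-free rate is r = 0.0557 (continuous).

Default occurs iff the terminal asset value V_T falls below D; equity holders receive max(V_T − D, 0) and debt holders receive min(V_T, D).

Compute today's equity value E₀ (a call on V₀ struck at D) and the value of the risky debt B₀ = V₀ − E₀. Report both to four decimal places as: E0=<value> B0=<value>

E0=78.8268 B0=149.8504

d₁ = [ln(V₀/D) + (r + σ²/2)T] / (σ√T)
   = [ln(228.6772/206.0168) + (0.0557 + 0.5·0.4716²)·2.0009] / (0.4716·√2.0009)
   = [0.104354 + 0.333957] / 0.667093 = 0.657045
d₂ = d₁ − σ√T = 0.657045 − 0.667093 = -0.010048
N(d₁) = 0.744424,  N(d₂) = 0.495992,  e^(−rT) = 0.894536
E₀ = V₀·N(d₁) − D·e^(−rT)·N(d₂)
   = 228.6772·0.744424 − 206.0168·0.894536·0.495992 = 78.826813
B₀ = V₀ − E₀ = 228.6772 − 78.826813 = 149.850387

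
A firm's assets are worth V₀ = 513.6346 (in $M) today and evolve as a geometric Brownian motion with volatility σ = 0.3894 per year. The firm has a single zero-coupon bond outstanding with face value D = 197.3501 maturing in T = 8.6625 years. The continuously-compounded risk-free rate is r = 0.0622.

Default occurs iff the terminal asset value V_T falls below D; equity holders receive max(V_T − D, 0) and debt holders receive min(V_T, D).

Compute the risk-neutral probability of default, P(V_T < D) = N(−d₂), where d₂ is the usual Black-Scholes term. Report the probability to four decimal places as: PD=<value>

d₁ = [ln(V₀/D) + (r + σ²/2)T] / (σ√T)
   = [ln(513.6346/197.3501) + (0.0622 + 0.5·0.3894²)·8.6625] / (0.3894·√8.6625)
   = [0.956533 + 1.195565] / 1.146087 = 1.877779
d₂ = d₁ − σ√T = 1.877779 − 1.146087 = 0.731692
risk-neutral PD = N(−d₂) = N(-0.731692) = 0.232178

PD=0.2322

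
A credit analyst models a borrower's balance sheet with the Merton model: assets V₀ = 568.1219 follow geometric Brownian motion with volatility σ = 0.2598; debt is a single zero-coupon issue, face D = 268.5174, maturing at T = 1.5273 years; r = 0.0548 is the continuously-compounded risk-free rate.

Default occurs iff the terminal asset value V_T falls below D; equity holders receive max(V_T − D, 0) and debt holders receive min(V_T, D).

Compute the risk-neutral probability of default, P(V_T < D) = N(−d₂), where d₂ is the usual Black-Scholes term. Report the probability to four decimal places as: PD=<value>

PD=0.0075

d₁ = [ln(V₀/D) + (r + σ²/2)T] / (σ√T)
   = [ln(568.1219/268.5174) + (0.0548 + 0.5·0.2598²)·1.5273] / (0.2598·√1.5273)
   = [0.749420 + 0.135239] / 0.321071 = 2.755338
d₂ = d₁ − σ√T = 2.755338 − 0.321071 = 2.434267
risk-neutral PD = N(−d₂) = N(-2.434267) = 0.007461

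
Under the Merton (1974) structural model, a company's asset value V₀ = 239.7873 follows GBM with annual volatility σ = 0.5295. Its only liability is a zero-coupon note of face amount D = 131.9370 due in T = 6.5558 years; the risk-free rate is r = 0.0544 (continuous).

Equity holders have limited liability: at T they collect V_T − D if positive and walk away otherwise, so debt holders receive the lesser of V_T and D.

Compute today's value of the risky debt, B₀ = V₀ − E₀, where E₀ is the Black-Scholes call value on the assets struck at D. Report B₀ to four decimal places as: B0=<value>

B0=67.1658

d₁ = [ln(V₀/D) + (r + σ²/2)T] / (σ√T)
   = [ln(239.7873/131.9370) + (0.0544 + 0.5·0.5295²)·6.5558] / (0.5295·√6.5558)
   = [0.597428 + 1.275661] / 1.355748 = 1.381591
d₂ = d₁ − σ√T = 1.381591 − 1.355748 = 0.025844
N(d₁) = 0.916451,  N(d₂) = 0.510309,  e^(−rT) = 0.700028
E₀ = V₀·N(d₁) − D·e^(−rT)·N(d₂)
   = 239.7873·0.916451 − 131.9370·0.700028·0.510309 = 172.621495
B₀ = V₀ − E₀ = 239.7873 − 172.621495 = 67.165805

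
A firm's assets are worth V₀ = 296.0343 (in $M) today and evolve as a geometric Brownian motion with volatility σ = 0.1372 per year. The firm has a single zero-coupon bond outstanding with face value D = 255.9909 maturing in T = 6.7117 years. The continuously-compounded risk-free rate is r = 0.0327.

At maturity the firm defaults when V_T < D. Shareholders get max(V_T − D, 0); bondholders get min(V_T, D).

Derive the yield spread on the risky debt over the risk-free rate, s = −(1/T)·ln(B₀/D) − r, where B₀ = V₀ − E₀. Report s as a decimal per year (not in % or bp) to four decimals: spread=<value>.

d₁ = [ln(V₀/D) + (r + σ²/2)T] / (σ√T)
   = [ln(296.0343/255.9909) + (0.0327 + 0.5·0.1372²)·6.7117] / (0.1372·√6.7117)
   = [0.145333 + 0.282643] / 0.355443 = 1.204063
d₂ = d₁ − σ√T = 1.204063 − 0.355443 = 0.848619
N(d₁) = 0.885717,  N(d₂) = 0.801953,  e^(−rT) = 0.802942
E₀ = V₀·N(d₁) − D·e^(−rT)·N(d₂)
   = 296.0343·0.885717 − 255.9909·0.802942·0.801953 = 97.364478
B₀ = V₀ − E₀ = 296.0343 − 97.364478 = 198.669822
spread = −(1/T)·ln(B₀/D) − r = −(1/6.7117)·ln(198.669822/255.9909) − 0.0327 = 0.00506951

spread=0.0051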